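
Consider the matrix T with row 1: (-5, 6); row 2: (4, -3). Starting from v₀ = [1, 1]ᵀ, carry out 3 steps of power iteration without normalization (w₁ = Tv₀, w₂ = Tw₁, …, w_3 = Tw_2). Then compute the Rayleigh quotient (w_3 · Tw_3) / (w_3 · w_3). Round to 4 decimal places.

λ ≈ 1.0000

w1 = Tv₀ = ((-5)·1 + 6·1; 4·1 + (-3)·1) = (1, 1)
w2 = Tw1 = ((-5)·1 + 6·1; 4·1 + (-3)·1) = (1, 1)
w3 = Tw2 = (1, 1)
Tw3 = (1, 1)
w3·Tw3 = 1·1 + 1·1 = 2; w3·w3 = 1·1 + 1·1 = 2
λ ≈ 2/2 = 1.0000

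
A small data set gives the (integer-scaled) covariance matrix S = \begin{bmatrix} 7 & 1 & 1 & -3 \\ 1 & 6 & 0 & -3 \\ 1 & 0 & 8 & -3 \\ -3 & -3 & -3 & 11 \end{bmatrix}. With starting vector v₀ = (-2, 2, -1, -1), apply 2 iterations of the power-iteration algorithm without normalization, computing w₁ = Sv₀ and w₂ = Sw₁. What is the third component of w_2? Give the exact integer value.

-42

w1 = Sv₀ = (7·(-2) + 1·2 + 1·(-1) + (-3)·(-1); 1·(-2) + 6·2 + 0·(-1) + (-3)·(-1); 1·(-2) + 0·2 + 8·(-1) + (-3)·(-1); (-3)·(-2) + (-3)·2 + (-3)·(-1) + 11·(-1)) = (-10, 13, -7, -8)
w2 = Sw1 = (7·(-10) + 1·13 + 1·(-7) + (-3)·(-8); 1·(-10) + 6·13 + 0·(-7) + (-3)·(-8); 1·(-10) + 0·13 + 8·(-7) + (-3)·(-8); (-3)·(-10) + (-3)·13 + (-3)·(-7) + 11·(-8)) = (-40, 92, -42, -76)
The requested component of w2 is -42.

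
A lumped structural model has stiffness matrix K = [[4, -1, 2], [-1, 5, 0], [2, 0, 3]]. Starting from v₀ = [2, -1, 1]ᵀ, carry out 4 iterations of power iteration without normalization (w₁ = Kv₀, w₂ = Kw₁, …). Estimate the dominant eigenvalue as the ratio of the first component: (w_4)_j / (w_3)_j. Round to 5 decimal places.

w1 = Kv₀ = (4·2 + (-1)·(-1) + 2·1; (-1)·2 + 5·(-1) + 0·1; 2·2 + 0·(-1) + 3·1) = (11, -7, 7)
w2 = Kw1 = (4·11 + (-1)·(-7) + 2·7; (-1)·11 + 5·(-7) + 0·7; 2·11 + 0·(-7) + 3·7) = (65, -46, 43)
w3 = Kw2 = (392, -295, 259)
w4 = Kw3 = (2381, -1867, 1561)
Ratio at component: 2381 / 392 = 6.07398

6.07398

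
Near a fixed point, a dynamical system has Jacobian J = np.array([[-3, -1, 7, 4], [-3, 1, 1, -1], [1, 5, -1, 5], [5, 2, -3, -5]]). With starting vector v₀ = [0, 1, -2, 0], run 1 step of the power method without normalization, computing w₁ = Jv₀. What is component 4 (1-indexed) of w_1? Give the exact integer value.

w1 = Jv₀ = (-15, -1, 7, 8)
The requested component of w1 is 8.

8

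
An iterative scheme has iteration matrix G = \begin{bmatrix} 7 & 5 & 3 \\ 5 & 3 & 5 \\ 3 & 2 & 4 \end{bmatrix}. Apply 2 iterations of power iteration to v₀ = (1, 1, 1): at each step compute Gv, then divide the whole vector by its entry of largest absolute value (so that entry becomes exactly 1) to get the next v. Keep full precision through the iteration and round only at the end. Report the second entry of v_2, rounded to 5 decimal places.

0.80711

Gv0 = (15.000000, 13.000000, 9.000000); divide by 15.000000 → v1 = (1.000000, 0.866667, 0.600000)
Gv1 = (13.133333, 10.600000, 7.133333); divide by 13.133333 → v2 = (1.000000, 0.807107, 0.543147)
Requested entry of v2: 159/197 = 0.80711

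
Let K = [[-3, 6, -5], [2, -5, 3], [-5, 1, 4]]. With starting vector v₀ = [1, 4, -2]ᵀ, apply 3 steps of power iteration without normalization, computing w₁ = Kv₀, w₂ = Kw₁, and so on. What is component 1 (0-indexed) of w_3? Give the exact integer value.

-1804

w1 = Kv₀ = (31, -24, -9)
w2 = Kw1 = (-192, 155, -215)
w3 = Kw2 = (2581, -1804, 255)
The requested component of w3 is -1804.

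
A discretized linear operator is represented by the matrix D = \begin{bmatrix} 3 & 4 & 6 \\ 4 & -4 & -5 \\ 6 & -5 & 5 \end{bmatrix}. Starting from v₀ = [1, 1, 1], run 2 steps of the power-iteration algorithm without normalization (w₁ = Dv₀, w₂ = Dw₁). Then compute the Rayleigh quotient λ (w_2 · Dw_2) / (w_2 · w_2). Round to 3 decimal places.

6.267

w1 = Dv₀ = (3·1 + 4·1 + 6·1; 4·1 + (-4)·1 + (-5)·1; 6·1 + (-5)·1 + 5·1) = (13, -5, 6)
w2 = Dw1 = (3·13 + 4·(-5) + 6·6; 4·13 + (-4)·(-5) + (-5)·6; 6·13 + (-5)·(-5) + 5·6) = (55, 42, 133)
Dw2 = (1131, -613, 785)
w2·Dw2 = 55·1131 + 42·(-613) + 133·785 = 140864; w2·w2 = 55·55 + 42·42 + 133·133 = 22478
λ ≈ 140864/22478 = 6.267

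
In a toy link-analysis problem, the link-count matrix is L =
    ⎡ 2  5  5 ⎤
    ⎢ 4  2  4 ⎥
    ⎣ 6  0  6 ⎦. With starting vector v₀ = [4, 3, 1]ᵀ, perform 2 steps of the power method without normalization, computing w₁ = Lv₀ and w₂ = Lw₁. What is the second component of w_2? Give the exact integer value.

284

w1 = Lv₀ = (2·4 + 5·3 + 5·1; 4·4 + 2·3 + 4·1; 6·4 + 0·3 + 6·1) = (28, 26, 30)
w2 = Lw1 = (2·28 + 5·26 + 5·30; 4·28 + 2·26 + 4·30; 6·28 + 0·26 + 6·30) = (336, 284, 348)
The requested component of w2 is 284.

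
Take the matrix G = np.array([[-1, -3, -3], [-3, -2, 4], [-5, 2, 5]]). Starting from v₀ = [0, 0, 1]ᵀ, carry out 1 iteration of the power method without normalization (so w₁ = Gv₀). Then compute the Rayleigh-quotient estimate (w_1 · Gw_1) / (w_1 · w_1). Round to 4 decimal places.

w1 = Gv₀ = ((-1)·0 + (-3)·0 + (-3)·1; (-3)·0 + (-2)·0 + 4·1; (-5)·0 + 2·0 + 5·1) = (-3, 4, 5)
Gw1 = (-24, 21, 48)
w1·Gw1 = (-3)·(-24) + 4·21 + 5·48 = 396; w1·w1 = (-3)·(-3) + 4·4 + 5·5 = 50
λ ≈ 396/50 = 7.9200

λ ≈ 7.9200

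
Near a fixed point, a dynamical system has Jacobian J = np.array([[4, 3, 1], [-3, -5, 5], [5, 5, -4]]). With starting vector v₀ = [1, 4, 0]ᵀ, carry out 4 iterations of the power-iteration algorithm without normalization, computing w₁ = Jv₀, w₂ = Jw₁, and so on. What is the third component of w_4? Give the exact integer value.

-12270

w1 = Jv₀ = (4·1 + 3·4 + 1·0; (-3)·1 + (-5)·4 + 5·0; 5·1 + 5·4 + (-4)·0) = (16, -23, 25)
w2 = Jw1 = (4·16 + 3·(-23) + 1·25; (-3)·16 + (-5)·(-23) + 5·25; 5·16 + 5·(-23) + (-4)·25) = (20, 192, -135)
w3 = Jw2 = (521, -1695, 1600)
w4 = Jw3 = (-1401, 14912, -12270)
The requested component of w4 is -12270.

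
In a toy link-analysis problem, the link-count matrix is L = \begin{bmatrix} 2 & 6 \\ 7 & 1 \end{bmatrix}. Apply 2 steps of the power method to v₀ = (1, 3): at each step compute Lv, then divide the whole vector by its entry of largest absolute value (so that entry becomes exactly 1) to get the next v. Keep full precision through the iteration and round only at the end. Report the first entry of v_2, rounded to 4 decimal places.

0.6667

Lv0 = (20.00000, 10.00000); divide by 20.00000 → v1 = (1.00000, 0.50000)
Lv1 = (5.00000, 7.50000); divide by 7.50000 → v2 = (0.66667, 1.00000)
Requested entry of v2: 100/150 = 0.6667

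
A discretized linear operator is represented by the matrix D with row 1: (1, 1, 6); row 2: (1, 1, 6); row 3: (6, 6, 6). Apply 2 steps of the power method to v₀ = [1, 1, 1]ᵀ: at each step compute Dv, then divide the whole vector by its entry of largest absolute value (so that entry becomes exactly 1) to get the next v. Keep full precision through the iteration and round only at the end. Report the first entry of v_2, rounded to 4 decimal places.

0.6078

Dv0 = (8.00000, 8.00000, 18.00000); divide by 18.00000 → v1 = (0.44444, 0.44444, 1.00000)
Dv1 = (6.88889, 6.88889, 11.33333); divide by 11.33333 → v2 = (0.60784, 0.60784, 1.00000)
Requested entry of v2: 124/204 = 0.6078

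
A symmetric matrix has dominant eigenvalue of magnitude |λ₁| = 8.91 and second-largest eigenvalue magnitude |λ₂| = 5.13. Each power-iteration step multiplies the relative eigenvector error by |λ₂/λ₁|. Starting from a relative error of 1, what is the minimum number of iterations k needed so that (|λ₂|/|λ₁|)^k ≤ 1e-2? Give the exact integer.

9

|λ₂/λ₁| = 5.13/8.91 = 0.57576
Need k ≥ ln(1e-2) / ln(0.57576) = -4.6052 / -0.5521 ≈ 8.342
Smallest integer k satisfying the bound: 9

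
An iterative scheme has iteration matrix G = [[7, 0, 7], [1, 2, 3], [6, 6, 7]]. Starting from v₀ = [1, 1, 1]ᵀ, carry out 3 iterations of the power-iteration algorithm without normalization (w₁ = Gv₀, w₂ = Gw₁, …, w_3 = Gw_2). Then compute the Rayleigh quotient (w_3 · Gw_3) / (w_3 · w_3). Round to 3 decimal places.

w1 = Gv₀ = (14, 6, 19)
w2 = Gw1 = (231, 83, 253)
w3 = Gw2 = (3388, 1156, 3655)
Gw3 = (49301, 16665, 52849)
w3·Gw3 = 3388·49301 + 1156·16665 + 3655·52849 = 379459623; w3·w3 = 3388·3388 + 1156·1156 + 3655·3655 = 26173905
λ ≈ 379459623/26173905 = 14.498

14.498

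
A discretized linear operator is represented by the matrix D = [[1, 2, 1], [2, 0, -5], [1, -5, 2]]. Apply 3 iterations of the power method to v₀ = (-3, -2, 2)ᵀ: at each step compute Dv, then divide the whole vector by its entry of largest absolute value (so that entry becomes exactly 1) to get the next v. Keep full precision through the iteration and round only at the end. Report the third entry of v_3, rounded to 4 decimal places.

Dv0 = (-5.00000, -16.00000, 11.00000); divide by -16.00000 → v1 = (0.31250, 1.00000, -0.68750)
Dv1 = (1.62500, 4.06250, -6.06250); divide by -6.06250 → v2 = (-0.26804, -0.67010, 1.00000)
Dv2 = (-0.60825, -5.53608, 5.08247); divide by -5.53608 → v3 = (0.10987, 1.00000, -0.91806)
Requested entry of v3: 493/-537 = -0.9181

-0.9181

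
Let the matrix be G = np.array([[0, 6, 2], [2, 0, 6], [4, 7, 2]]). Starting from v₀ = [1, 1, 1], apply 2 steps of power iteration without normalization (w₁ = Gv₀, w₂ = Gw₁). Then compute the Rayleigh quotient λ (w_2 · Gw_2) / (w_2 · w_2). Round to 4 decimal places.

9.9445

w1 = Gv₀ = (0·1 + 6·1 + 2·1; 2·1 + 0·1 + 6·1; 4·1 + 7·1 + 2·1) = (8, 8, 13)
w2 = Gw1 = (0·8 + 6·8 + 2·13; 2·8 + 0·8 + 6·13; 4·8 + 7·8 + 2·13) = (74, 94, 114)
Gw2 = (792, 832, 1182)
w2·Gw2 = 74·792 + 94·832 + 114·1182 = 271564; w2·w2 = 74·74 + 94·94 + 114·114 = 27308
λ ≈ 271564/27308 = 9.9445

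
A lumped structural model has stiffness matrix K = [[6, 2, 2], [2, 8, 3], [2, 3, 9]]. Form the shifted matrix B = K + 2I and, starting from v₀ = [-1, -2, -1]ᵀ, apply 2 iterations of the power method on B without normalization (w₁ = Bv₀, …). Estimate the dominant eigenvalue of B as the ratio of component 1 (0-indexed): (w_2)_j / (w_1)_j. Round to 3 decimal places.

13.400

B = K + 2I has rows (8, 2, 2); (2, 10, 3); (2, 3, 11)
w1 = Bv₀ = (-14, -25, -19)
w2 = Bw1 = (-200, -335, -312)
Ratio: -335/-25 = 13.400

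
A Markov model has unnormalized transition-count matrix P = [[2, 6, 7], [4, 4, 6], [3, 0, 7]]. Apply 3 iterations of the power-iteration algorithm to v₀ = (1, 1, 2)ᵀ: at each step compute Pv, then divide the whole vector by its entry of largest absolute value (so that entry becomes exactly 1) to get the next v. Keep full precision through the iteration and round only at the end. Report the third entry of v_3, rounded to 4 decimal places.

Pv0 = (22.00000, 20.00000, 17.00000); divide by 22.00000 → v1 = (1.00000, 0.90909, 0.77273)
Pv1 = (12.86364, 12.27273, 8.40909); divide by 12.86364 → v2 = (1.00000, 0.95406, 0.65371)
Pv2 = (12.30035, 11.73852, 7.57597); divide by 12.30035 → v3 = (1.00000, 0.95432, 0.61591)
Requested entry of v3: 2144/3481 = 0.6159

0.6159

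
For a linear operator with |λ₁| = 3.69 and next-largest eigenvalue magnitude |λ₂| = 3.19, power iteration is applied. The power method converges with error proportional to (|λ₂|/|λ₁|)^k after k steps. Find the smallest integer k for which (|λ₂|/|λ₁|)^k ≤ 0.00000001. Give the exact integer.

|λ₂/λ₁| = 3.19/3.69 = 0.86450
Need k ≥ ln(0.00000001) / ln(0.86450) = -18.4207 / -0.1456 ≈ 126.511
Smallest integer k satisfying the bound: 127

127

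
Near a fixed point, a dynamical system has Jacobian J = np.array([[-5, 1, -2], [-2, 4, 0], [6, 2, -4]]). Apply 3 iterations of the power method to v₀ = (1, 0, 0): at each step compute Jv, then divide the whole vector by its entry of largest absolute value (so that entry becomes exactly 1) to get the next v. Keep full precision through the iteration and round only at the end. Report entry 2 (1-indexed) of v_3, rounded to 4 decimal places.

Jv0 = (-5.00000, -2.00000, 6.00000); divide by 6.00000 → v1 = (-0.83333, -0.33333, 1.00000)
Jv1 = (1.83333, 0.33333, -9.66667); divide by -9.66667 → v2 = (-0.18966, -0.03448, 1.00000)
Jv2 = (-1.08621, 0.24138, -5.20690); divide by -5.20690 → v3 = (0.20861, -0.04636, 1.00000)
Requested entry of v3: -14/302 = -0.0464

-0.0464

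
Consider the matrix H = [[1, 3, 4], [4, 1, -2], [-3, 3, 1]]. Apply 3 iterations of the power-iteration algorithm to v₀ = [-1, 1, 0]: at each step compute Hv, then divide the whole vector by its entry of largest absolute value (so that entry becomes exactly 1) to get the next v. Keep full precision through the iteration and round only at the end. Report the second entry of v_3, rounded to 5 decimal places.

-0.97531

Hv0 = (2.000000, -3.000000, 6.000000); divide by 6.000000 → v1 = (0.333333, -0.500000, 1.000000)
Hv1 = (2.833333, -1.166667, -1.500000); divide by 2.833333 → v2 = (1.000000, -0.411765, -0.529412)
Hv2 = (-2.352941, 4.647059, -4.764706); divide by -4.764706 → v3 = (0.493827, -0.975309, 1.000000)
Requested entry of v3: 79/-81 = -0.97531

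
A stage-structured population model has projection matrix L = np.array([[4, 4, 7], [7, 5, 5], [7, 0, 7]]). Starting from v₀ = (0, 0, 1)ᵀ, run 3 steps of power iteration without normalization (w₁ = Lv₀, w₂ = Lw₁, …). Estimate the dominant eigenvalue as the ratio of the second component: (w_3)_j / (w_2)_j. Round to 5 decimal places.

λ ≈ 15.72477

w1 = Lv₀ = (4·0 + 4·0 + 7·1; 7·0 + 5·0 + 5·1; 7·0 + 0·0 + 7·1) = (7, 5, 7)
w2 = Lw1 = (4·7 + 4·5 + 7·7; 7·7 + 5·5 + 5·7; 7·7 + 0·5 + 7·7) = (97, 109, 98)
w3 = Lw2 = (1510, 1714, 1365)
Ratio at component: 1714 / 109 = 15.72477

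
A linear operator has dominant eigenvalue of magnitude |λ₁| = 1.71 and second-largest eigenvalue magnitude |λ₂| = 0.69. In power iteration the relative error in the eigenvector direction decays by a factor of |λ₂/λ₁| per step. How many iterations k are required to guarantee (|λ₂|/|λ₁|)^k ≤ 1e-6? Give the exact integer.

16

|λ₂/λ₁| = 0.69/1.71 = 0.40351
Need k ≥ ln(1e-6) / ln(0.40351) = -13.8155 / -0.9076 ≈ 15.223
Smallest integer k satisfying the bound: 16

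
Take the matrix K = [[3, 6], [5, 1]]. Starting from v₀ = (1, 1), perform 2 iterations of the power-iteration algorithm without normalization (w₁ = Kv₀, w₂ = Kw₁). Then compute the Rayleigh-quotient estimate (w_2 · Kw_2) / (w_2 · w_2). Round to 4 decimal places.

λ ≈ 7.5877

w1 = Kv₀ = (3·1 + 6·1; 5·1 + 1·1) = (9, 6)
w2 = Kw1 = (3·9 + 6·6; 5·9 + 1·6) = (63, 51)
Kw2 = (495, 366)
w2·Kw2 = 63·495 + 51·366 = 49851; w2·w2 = 63·63 + 51·51 = 6570
λ ≈ 49851/6570 = 7.5877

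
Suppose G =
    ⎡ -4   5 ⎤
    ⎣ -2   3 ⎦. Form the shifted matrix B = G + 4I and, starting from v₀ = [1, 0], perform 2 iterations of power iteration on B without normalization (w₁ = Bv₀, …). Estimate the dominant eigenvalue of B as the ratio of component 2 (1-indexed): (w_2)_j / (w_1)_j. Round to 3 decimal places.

7.000

B = G + 4I has rows (0, 5); (-2, 7)
w1 = Bv₀ = (0, -2)
w2 = Bw1 = (-10, -14)
Ratio: -14/-2 = 7.000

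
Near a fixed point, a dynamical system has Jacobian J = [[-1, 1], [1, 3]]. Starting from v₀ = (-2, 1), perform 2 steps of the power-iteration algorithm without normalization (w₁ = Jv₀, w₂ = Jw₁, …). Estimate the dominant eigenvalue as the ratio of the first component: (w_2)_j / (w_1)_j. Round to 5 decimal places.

-0.66667

w1 = Jv₀ = ((-1)·(-2) + 1·1; 1·(-2) + 3·1) = (3, 1)
w2 = Jw1 = ((-1)·3 + 1·1; 1·3 + 3·1) = (-2, 6)
Ratio at component: -2 / 3 = -0.66667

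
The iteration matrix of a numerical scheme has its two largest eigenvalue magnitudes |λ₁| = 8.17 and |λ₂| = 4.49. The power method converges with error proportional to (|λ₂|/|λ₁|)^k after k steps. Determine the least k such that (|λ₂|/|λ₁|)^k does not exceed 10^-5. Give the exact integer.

20

|λ₂/λ₁| = 4.49/8.17 = 0.54957
Need k ≥ ln(10^-5) / ln(0.54957) = -11.5129 / -0.5986 ≈ 19.233
Smallest integer k satisfying the bound: 20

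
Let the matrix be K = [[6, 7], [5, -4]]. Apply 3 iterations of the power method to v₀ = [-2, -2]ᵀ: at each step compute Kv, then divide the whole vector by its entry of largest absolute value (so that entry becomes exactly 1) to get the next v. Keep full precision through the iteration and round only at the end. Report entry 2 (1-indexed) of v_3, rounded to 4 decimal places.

0.1932

Kv0 = (-26.00000, -2.00000); divide by -26.00000 → v1 = (1.00000, 0.07692)
Kv1 = (6.53846, 4.69231); divide by 6.53846 → v2 = (1.00000, 0.71765)
Kv2 = (11.02353, 2.12941); divide by 11.02353 → v3 = (1.00000, 0.19317)
Requested entry of v3: -362/-1874 = 0.1932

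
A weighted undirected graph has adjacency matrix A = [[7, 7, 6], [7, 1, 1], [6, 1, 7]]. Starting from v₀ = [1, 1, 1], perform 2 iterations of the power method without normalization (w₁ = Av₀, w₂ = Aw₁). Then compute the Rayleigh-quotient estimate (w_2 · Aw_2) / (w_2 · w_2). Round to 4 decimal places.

w1 = Av₀ = (7·1 + 7·1 + 6·1; 7·1 + 1·1 + 1·1; 6·1 + 1·1 + 7·1) = (20, 9, 14)
w2 = Aw1 = (7·20 + 7·9 + 6·14; 7·20 + 1·9 + 1·14; 6·20 + 1·9 + 7·14) = (287, 163, 227)
Aw2 = (4512, 2399, 3474)
w2·Aw2 = 287·4512 + 163·2399 + 227·3474 = 2474579; w2·w2 = 287·287 + 163·163 + 227·227 = 160467
λ ≈ 2474579/160467 = 15.4211

λ ≈ 15.4211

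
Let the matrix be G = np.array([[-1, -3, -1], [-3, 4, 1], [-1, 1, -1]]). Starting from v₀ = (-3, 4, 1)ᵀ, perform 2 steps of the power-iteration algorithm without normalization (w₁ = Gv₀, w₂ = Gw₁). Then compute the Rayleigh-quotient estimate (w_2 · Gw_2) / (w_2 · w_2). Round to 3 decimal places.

5.660

w1 = Gv₀ = ((-1)·(-3) + (-3)·4 + (-1)·1; (-3)·(-3) + 4·4 + 1·1; (-1)·(-3) + 1·4 + (-1)·1) = (-10, 26, 6)
w2 = Gw1 = ((-1)·(-10) + (-3)·26 + (-1)·6; (-3)·(-10) + 4·26 + 1·6; (-1)·(-10) + 1·26 + (-1)·6) = (-74, 140, 30)
Gw2 = (-376, 812, 184)
w2·Gw2 = (-74)·(-376) + 140·812 + 30·184 = 147024; w2·w2 = (-74)·(-74) + 140·140 + 30·30 = 25976
λ ≈ 147024/25976 = 5.660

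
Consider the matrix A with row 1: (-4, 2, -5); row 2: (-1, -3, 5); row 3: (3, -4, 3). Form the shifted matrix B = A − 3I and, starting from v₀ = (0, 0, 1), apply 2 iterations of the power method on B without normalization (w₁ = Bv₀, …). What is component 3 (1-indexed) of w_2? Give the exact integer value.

-35

B = A − 3I has rows (-7, 2, -5); (-1, -6, 5); (3, -4, 0)
w1 = Bv₀ = (-5, 5, 0)
w2 = Bw1 = (45, -25, -35)
Requested component of w2: -35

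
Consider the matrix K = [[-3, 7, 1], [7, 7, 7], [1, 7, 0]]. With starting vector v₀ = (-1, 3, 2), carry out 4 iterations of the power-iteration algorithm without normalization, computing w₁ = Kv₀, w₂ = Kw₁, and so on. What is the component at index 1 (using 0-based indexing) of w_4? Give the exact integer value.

w1 = Kv₀ = ((-3)·(-1) + 7·3 + 1·2; 7·(-1) + 7·3 + 7·2; 1·(-1) + 7·3 + 0·2) = (26, 28, 20)
w2 = Kw1 = ((-3)·26 + 7·28 + 1·20; 7·26 + 7·28 + 7·20; 1·26 + 7·28 + 0·20) = (138, 518, 222)
w3 = Kw2 = (3434, 6146, 3764)
w4 = Kw3 = (36484, 93408, 46456)
The requested component of w4 is 93408.

93408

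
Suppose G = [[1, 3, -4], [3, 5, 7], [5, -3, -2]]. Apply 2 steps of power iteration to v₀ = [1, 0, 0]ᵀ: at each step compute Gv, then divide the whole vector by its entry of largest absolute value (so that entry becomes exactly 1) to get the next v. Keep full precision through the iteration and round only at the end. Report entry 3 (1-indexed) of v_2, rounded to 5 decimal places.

-0.26415

Gv0 = (1.000000, 3.000000, 5.000000); divide by 5.000000 → v1 = (0.200000, 0.600000, 1.000000)
Gv1 = (-2.000000, 10.600000, -2.800000); divide by 10.600000 → v2 = (-0.188679, 1.000000, -0.264151)
Requested entry of v2: -14/53 = -0.26415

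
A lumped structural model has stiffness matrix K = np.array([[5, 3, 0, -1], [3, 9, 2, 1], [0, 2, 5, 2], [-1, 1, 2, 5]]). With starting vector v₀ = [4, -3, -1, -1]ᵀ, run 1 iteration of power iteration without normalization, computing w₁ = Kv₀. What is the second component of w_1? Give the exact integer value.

w1 = Kv₀ = (5·4 + 3·(-3) + 0·(-1) + (-1)·(-1); 3·4 + 9·(-3) + 2·(-1) + 1·(-1); 0·4 + 2·(-3) + 5·(-1) + 2·(-1); (-1)·4 + 1·(-3) + 2·(-1) + 5·(-1)) = (12, -18, -13, -14)
The requested component of w1 is -18.

-18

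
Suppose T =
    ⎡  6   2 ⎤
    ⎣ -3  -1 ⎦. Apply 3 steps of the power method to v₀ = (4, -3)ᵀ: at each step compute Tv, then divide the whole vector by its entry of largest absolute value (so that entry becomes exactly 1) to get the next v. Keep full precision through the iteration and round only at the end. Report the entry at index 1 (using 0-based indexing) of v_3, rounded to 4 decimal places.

-0.5000

Tv0 = (18.00000, -9.00000); divide by 18.00000 → v1 = (1.00000, -0.50000)
Tv1 = (5.00000, -2.50000); divide by 5.00000 → v2 = (1.00000, -0.50000)
Tv2 = (5.00000, -2.50000); divide by 5.00000 → v3 = (1.00000, -0.50000)
Requested entry of v3: -225/450 = -0.5000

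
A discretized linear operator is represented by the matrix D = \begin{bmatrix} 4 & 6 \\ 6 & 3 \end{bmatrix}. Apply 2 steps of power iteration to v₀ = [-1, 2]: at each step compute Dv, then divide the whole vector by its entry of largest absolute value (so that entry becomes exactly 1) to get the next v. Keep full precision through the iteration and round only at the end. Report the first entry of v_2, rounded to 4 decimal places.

0.6667

Dv0 = (8.00000, 0.00000); divide by 8.00000 → v1 = (1.00000, 0.00000)
Dv1 = (4.00000, 6.00000); divide by 6.00000 → v2 = (0.66667, 1.00000)
Requested entry of v2: 32/48 = 0.6667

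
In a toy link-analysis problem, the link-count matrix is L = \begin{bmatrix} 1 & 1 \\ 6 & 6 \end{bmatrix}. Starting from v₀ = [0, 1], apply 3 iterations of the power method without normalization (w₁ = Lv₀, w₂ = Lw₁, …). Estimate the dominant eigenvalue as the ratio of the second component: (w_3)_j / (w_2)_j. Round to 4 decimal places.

w1 = Lv₀ = (1, 6)
w2 = Lw1 = (7, 42)
w3 = Lw2 = (49, 294)
Ratio at component: 294 / 42 = 7.0000

λ ≈ 7.0000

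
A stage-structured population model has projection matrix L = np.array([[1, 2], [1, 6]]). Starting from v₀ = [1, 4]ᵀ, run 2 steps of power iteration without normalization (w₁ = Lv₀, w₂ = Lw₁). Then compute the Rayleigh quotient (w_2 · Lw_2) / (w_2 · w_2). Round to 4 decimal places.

λ ≈ 6.3733

w1 = Lv₀ = (1·1 + 2·4; 1·1 + 6·4) = (9, 25)
w2 = Lw1 = (1·9 + 2·25; 1·9 + 6·25) = (59, 159)
Lw2 = (377, 1013)
w2·Lw2 = 59·377 + 159·1013 = 183310; w2·w2 = 59·59 + 159·159 = 28762
λ ≈ 183310/28762 = 6.3733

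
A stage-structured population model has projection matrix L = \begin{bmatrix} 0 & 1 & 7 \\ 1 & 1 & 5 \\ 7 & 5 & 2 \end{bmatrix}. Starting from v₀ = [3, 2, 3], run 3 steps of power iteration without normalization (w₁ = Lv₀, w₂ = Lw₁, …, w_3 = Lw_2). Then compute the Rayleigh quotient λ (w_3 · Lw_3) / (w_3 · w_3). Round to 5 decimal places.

10.25657

w1 = Lv₀ = (23, 20, 37)
w2 = Lw1 = (279, 228, 335)
w3 = Lw2 = (2573, 2182, 3763)
Lw3 = (28523, 23570, 36447)
w3·Lw3 = 2573·28523 + 2182·23570 + 3763·36447 = 261969480; w3·w3 = 2573·2573 + 2182·2182 + 3763·3763 = 25541622
λ ≈ 261969480/25541622 = 10.25657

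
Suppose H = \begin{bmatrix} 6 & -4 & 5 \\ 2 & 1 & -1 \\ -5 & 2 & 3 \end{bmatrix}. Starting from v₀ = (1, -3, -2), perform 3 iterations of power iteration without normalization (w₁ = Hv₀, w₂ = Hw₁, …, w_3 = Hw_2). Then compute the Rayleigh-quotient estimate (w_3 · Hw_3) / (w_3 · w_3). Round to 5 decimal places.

w1 = Hv₀ = (6·1 + (-4)·(-3) + 5·(-2); 2·1 + 1·(-3) + (-1)·(-2); (-5)·1 + 2·(-3) + 3·(-2)) = (8, 1, -17)
w2 = Hw1 = (6·8 + (-4)·1 + 5·(-17); 2·8 + 1·1 + (-1)·(-17); (-5)·8 + 2·1 + 3·(-17)) = (-41, 34, -89)
w3 = Hw2 = (-827, 41, 6)
Hw3 = (-5096, -1619, 4235)
w3·Hw3 = (-827)·(-5096) + 41·(-1619) + 6·4235 = 4173423; w3·w3 = (-827)·(-827) + 41·41 + 6·6 = 685646
λ ≈ 4173423/685646 = 6.08685

6.08685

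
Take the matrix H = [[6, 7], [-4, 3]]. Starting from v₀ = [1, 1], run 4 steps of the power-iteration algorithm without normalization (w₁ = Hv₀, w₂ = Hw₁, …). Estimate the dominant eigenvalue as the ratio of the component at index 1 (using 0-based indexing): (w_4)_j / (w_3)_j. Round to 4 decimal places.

λ ≈ 3.3653

w1 = Hv₀ = (6·1 + 7·1; (-4)·1 + 3·1) = (13, -1)
w2 = Hw1 = (6·13 + 7·(-1); (-4)·13 + 3·(-1)) = (71, -55)
w3 = Hw2 = (41, -449)
w4 = Hw3 = (-2897, -1511)
Ratio at component: -1511 / -449 = 3.3653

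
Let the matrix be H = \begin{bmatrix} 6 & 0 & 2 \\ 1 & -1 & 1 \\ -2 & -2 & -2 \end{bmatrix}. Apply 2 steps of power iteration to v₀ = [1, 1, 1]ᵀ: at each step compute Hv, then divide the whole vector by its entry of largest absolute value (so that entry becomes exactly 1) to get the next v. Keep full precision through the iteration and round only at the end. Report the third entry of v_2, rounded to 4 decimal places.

Hv0 = (8.00000, 1.00000, -6.00000); divide by 8.00000 → v1 = (1.00000, 0.12500, -0.75000)
Hv1 = (4.50000, 0.12500, -0.75000); divide by 4.50000 → v2 = (1.00000, 0.02778, -0.16667)
Requested entry of v2: -6/36 = -0.1667

-0.1667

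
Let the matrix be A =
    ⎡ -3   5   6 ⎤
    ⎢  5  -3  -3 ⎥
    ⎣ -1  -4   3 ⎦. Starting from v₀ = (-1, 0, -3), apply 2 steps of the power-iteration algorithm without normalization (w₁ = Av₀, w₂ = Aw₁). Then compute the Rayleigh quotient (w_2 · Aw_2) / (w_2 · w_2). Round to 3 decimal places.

-7.118

w1 = Av₀ = (-15, 4, -8)
w2 = Aw1 = (17, -63, -25)
Aw2 = (-516, 349, 160)
w2·Aw2 = 17·(-516) + (-63)·349 + (-25)·160 = -34759; w2·w2 = 17·17 + (-63)·(-63) + (-25)·(-25) = 4883
λ ≈ -34759/4883 = -7.118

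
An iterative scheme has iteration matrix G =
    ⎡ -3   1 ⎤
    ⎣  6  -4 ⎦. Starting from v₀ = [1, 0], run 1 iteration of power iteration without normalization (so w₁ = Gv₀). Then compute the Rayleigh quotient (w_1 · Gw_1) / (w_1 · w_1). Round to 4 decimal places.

λ ≈ -6.6000

w1 = Gv₀ = (-3, 6)
Gw1 = (15, -42)
w1·Gw1 = (-3)·15 + 6·(-42) = -297; w1·w1 = (-3)·(-3) + 6·6 = 45
λ ≈ -297/45 = -6.6000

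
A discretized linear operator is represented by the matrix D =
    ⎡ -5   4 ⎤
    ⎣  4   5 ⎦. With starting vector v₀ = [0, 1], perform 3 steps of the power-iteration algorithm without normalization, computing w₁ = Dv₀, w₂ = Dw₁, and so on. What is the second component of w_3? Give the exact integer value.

205

w1 = Dv₀ = ((-5)·0 + 4·1; 4·0 + 5·1) = (4, 5)
w2 = Dw1 = ((-5)·4 + 4·5; 4·4 + 5·5) = (0, 41)
w3 = Dw2 = (164, 205)
The requested component of w3 is 205.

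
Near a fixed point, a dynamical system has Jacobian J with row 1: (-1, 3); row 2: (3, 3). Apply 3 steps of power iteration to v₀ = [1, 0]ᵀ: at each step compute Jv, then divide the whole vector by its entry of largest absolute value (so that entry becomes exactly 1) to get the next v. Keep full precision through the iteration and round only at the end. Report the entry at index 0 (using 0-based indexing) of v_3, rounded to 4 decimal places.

Jv0 = (-1.00000, 3.00000); divide by 3.00000 → v1 = (-0.33333, 1.00000)
Jv1 = (3.33333, 2.00000); divide by 3.33333 → v2 = (1.00000, 0.60000)
Jv2 = (0.80000, 4.80000); divide by 4.80000 → v3 = (0.16667, 1.00000)
Requested entry of v3: 8/48 = 0.1667

0.1667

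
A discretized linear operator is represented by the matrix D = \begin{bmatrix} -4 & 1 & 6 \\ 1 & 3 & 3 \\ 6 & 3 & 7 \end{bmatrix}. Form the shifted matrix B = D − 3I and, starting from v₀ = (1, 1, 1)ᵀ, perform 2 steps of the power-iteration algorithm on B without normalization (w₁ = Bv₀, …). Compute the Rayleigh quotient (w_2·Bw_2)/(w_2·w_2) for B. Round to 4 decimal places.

B = D − 3I has rows (-7, 1, 6); (1, 0, 3); (6, 3, 4)
w1 = Bv₀ = (0, 4, 13)
w2 = Bw1 = (82, 39, 64)
Bw2 = (-151, 274, 865)
w2·Bw2 = 53664; w2·w2 = 12341; μ ≈ 53664/12341 = 4.3484

μ ≈ 4.3484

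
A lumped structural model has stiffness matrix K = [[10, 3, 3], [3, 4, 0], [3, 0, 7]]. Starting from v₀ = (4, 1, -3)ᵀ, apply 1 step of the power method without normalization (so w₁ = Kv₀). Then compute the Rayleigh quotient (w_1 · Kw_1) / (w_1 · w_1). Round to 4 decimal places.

9.7649

w1 = Kv₀ = (34, 16, -9)
Kw1 = (361, 166, 39)
w1·Kw1 = 34·361 + 16·166 + (-9)·39 = 14579; w1·w1 = 34·34 + 16·16 + (-9)·(-9) = 1493
λ ≈ 14579/1493 = 9.7649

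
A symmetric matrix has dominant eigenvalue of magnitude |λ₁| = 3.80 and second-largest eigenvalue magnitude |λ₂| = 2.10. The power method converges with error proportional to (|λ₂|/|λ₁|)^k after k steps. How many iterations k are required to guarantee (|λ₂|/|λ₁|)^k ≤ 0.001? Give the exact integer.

|λ₂/λ₁| = 2.10/3.80 = 0.55263
Need k ≥ ln(0.001) / ln(0.55263) = -6.9078 / -0.5931 ≈ 11.648
Smallest integer k satisfying the bound: 12

12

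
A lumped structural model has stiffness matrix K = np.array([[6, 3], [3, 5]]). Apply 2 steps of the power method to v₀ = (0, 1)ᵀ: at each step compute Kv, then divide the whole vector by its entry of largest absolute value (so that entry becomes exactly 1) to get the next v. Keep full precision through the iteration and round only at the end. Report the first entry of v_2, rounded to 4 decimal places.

Kv0 = (3.00000, 5.00000); divide by 5.00000 → v1 = (0.60000, 1.00000)
Kv1 = (6.60000, 6.80000); divide by 6.80000 → v2 = (0.97059, 1.00000)
Requested entry of v2: 33/34 = 0.9706

0.9706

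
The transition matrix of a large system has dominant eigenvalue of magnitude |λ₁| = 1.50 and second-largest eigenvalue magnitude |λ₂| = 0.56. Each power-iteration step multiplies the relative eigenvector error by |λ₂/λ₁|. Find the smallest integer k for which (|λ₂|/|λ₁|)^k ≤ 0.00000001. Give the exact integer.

19

|λ₂/λ₁| = 0.56/1.50 = 0.37333
Need k ≥ ln(0.00000001) / ln(0.37333) = -18.4207 / -0.9853 ≈ 18.696
Smallest integer k satisfying the bound: 19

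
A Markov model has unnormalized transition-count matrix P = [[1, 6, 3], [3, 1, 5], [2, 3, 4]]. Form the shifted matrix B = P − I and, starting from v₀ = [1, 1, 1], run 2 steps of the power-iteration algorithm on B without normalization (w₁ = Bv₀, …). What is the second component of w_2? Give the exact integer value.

67

B = P − I has rows (0, 6, 3); (3, 0, 5); (2, 3, 3)
w1 = Bv₀ = (9, 8, 8)
w2 = Bw1 = (72, 67, 66)
Requested component of w2: 67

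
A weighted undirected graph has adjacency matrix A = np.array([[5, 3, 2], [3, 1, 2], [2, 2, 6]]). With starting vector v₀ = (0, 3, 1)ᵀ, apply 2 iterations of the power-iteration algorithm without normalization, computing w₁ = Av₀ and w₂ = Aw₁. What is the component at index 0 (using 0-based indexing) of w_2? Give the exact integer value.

94

w1 = Av₀ = (5·0 + 3·3 + 2·1; 3·0 + 1·3 + 2·1; 2·0 + 2·3 + 6·1) = (11, 5, 12)
w2 = Aw1 = (5·11 + 3·5 + 2·12; 3·11 + 1·5 + 2·12; 2·11 + 2·5 + 6·12) = (94, 62, 104)
The requested component of w2 is 94.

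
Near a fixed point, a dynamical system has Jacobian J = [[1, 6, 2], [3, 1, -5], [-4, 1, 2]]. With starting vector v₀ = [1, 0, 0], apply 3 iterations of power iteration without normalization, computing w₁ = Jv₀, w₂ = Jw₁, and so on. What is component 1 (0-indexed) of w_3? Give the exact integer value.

w1 = Jv₀ = (1, 3, -4)
w2 = Jw1 = (11, 26, -9)
w3 = Jw2 = (149, 104, -36)
The requested component of w3 is 104.

104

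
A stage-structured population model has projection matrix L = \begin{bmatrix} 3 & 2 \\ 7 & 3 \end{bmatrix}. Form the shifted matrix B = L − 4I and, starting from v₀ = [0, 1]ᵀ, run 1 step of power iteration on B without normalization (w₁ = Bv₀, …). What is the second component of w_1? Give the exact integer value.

-1

B = L − 4I has rows (-1, 2); (7, -1)
w1 = Bv₀ = (2, -1)
Requested component of w1: -1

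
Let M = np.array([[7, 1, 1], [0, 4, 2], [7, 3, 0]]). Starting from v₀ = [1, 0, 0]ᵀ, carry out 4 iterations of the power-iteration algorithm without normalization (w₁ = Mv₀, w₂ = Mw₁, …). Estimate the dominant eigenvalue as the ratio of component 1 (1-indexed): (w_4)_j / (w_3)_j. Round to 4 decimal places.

8.2923

w1 = Mv₀ = (7·1 + 1·0 + 1·0; 0·1 + 4·0 + 2·0; 7·1 + 3·0 + 0·0) = (7, 0, 7)
w2 = Mw1 = (7·7 + 1·0 + 1·7; 0·7 + 4·0 + 2·7; 7·7 + 3·0 + 0·7) = (56, 14, 49)
w3 = Mw2 = (455, 154, 434)
w4 = Mw3 = (3773, 1484, 3647)
Ratio at component: 3773 / 455 = 8.2923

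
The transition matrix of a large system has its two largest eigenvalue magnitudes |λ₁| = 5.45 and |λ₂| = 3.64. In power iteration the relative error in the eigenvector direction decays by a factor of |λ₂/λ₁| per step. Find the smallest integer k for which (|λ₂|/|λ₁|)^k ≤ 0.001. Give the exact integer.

18

|λ₂/λ₁| = 3.64/5.45 = 0.66789
Need k ≥ ln(0.001) / ln(0.66789) = -6.9078 / -0.4036 ≈ 17.114
Smallest integer k satisfying the bound: 18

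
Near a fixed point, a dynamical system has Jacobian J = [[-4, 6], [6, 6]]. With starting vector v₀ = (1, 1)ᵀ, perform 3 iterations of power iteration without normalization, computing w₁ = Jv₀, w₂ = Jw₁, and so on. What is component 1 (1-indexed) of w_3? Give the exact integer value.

248

w1 = Jv₀ = ((-4)·1 + 6·1; 6·1 + 6·1) = (2, 12)
w2 = Jw1 = ((-4)·2 + 6·12; 6·2 + 6·12) = (64, 84)
w3 = Jw2 = (248, 888)
The requested component of w3 is 248.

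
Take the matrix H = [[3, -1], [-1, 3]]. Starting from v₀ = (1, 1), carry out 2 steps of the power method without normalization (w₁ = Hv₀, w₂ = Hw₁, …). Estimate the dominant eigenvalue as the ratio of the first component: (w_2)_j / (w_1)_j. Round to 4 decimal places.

λ ≈ 2.0000

w1 = Hv₀ = (3·1 + (-1)·1; (-1)·1 + 3·1) = (2, 2)
w2 = Hw1 = (3·2 + (-1)·2; (-1)·2 + 3·2) = (4, 4)
Ratio at component: 4 / 2 = 2.0000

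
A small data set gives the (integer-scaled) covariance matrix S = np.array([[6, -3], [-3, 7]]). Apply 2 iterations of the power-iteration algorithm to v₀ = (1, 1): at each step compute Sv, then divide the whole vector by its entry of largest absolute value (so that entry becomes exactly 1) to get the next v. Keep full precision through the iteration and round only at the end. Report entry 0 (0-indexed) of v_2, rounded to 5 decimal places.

0.31579

Sv0 = (3.000000, 4.000000); divide by 4.000000 → v1 = (0.750000, 1.000000)
Sv1 = (1.500000, 4.750000); divide by 4.750000 → v2 = (0.315789, 1.000000)
Requested entry of v2: 6/19 = 0.31579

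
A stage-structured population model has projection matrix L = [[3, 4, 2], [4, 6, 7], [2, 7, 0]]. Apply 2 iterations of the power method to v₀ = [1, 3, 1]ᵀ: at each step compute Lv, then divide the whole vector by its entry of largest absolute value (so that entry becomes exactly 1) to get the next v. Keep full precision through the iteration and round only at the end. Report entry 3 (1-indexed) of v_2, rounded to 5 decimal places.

0.58809

Lv0 = (17.000000, 29.000000, 23.000000); divide by 29.000000 → v1 = (0.586207, 1.000000, 0.793103)
Lv1 = (7.344828, 13.896552, 8.172414); divide by 13.896552 → v2 = (0.528536, 1.000000, 0.588089)
Requested entry of v2: 237/403 = 0.58809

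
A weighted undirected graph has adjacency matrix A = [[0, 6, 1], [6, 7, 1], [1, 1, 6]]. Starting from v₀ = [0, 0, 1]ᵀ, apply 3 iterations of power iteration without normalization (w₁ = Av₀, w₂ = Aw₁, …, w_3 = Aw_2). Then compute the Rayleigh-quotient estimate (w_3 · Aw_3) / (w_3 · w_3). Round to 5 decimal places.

w1 = Av₀ = (0·0 + 6·0 + 1·1; 6·0 + 7·0 + 1·1; 1·0 + 1·0 + 6·1) = (1, 1, 6)
w2 = Aw1 = (0·1 + 6·1 + 1·6; 6·1 + 7·1 + 1·6; 1·1 + 1·1 + 6·6) = (12, 19, 38)
w3 = Aw2 = (152, 243, 259)
Aw3 = (1717, 2872, 1949)
w3·Aw3 = 152·1717 + 243·2872 + 259·1949 = 1463671; w3·w3 = 152·152 + 243·243 + 259·259 = 149234
λ ≈ 1463671/149234 = 9.80789

λ ≈ 9.80789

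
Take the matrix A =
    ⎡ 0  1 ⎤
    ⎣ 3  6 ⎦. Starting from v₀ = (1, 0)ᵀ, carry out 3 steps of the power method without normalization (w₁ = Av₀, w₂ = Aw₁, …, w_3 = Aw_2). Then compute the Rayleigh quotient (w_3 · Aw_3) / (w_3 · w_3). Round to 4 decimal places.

w1 = Av₀ = (0, 3)
w2 = Aw1 = (3, 18)
w3 = Aw2 = (18, 117)
Aw3 = (117, 756)
w3·Aw3 = 18·117 + 117·756 = 90558; w3·w3 = 18·18 + 117·117 = 14013
λ ≈ 90558/14013 = 6.4624

λ ≈ 6.4624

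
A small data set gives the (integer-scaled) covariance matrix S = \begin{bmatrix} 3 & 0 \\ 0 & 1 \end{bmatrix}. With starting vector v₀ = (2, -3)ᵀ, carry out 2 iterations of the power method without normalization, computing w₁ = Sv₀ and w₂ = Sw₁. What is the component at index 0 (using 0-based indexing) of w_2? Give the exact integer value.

18

w1 = Sv₀ = (3·2 + 0·(-3); 0·2 + 1·(-3)) = (6, -3)
w2 = Sw1 = (3·6 + 0·(-3); 0·6 + 1·(-3)) = (18, -3)
The requested component of w2 is 18.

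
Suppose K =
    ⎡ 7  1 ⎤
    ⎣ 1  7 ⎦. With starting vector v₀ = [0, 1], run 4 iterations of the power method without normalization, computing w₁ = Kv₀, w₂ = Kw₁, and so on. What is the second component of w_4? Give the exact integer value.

w1 = Kv₀ = (7·0 + 1·1; 1·0 + 7·1) = (1, 7)
w2 = Kw1 = (7·1 + 1·7; 1·1 + 7·7) = (14, 50)
w3 = Kw2 = (148, 364)
w4 = Kw3 = (1400, 2696)
The requested component of w4 is 2696.

2696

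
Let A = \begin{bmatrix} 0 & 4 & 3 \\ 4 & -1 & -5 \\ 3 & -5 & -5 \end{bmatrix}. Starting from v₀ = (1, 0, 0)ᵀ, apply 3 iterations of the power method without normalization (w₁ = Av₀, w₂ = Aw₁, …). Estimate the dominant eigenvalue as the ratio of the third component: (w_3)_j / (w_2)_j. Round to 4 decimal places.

w1 = Av₀ = (0·1 + 4·0 + 3·0; 4·1 + (-1)·0 + (-5)·0; 3·1 + (-5)·0 + (-5)·0) = (0, 4, 3)
w2 = Aw1 = (0·0 + 4·4 + 3·3; 4·0 + (-1)·4 + (-5)·3; 3·0 + (-5)·4 + (-5)·3) = (25, -19, -35)
w3 = Aw2 = (-181, 294, 345)
Ratio at component: 345 / -35 = -9.8571

-9.8571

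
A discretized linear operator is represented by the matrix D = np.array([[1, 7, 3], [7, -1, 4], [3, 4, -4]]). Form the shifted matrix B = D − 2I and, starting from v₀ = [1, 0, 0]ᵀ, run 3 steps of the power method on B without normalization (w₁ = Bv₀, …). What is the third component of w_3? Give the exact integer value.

B = D − 2I has rows (-1, 7, 3); (7, -3, 4); (3, 4, -6)
w1 = Bv₀ = (-1, 7, 3)
w2 = Bw1 = (59, -16, 7)
w3 = Bw2 = (-150, 489, 71)
Requested component of w3: 71

71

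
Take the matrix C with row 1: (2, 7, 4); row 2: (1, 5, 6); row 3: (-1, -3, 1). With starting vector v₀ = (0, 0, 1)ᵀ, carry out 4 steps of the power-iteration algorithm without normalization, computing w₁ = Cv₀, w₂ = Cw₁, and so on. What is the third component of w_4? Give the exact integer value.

-883

w1 = Cv₀ = (4, 6, 1)
w2 = Cw1 = (54, 40, -21)
w3 = Cw2 = (304, 128, -195)
w4 = Cw3 = (724, -226, -883)
The requested component of w4 is -883.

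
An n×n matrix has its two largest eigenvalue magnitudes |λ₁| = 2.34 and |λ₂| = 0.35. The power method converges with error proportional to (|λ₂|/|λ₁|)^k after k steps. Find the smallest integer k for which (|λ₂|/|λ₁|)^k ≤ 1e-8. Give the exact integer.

|λ₂/λ₁| = 0.35/2.34 = 0.14957
Need k ≥ ln(1e-8) / ln(0.14957) = -18.4207 / -1.9000 ≈ 9.695
Smallest integer k satisfying the bound: 10

10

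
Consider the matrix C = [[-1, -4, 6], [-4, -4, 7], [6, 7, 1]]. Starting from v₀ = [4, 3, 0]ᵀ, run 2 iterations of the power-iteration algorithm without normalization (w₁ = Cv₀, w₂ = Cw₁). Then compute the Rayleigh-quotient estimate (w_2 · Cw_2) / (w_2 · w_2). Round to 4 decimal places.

w1 = Cv₀ = ((-1)·4 + (-4)·3 + 6·0; (-4)·4 + (-4)·3 + 7·0; 6·4 + 7·3 + 1·0) = (-16, -28, 45)
w2 = Cw1 = ((-1)·(-16) + (-4)·(-28) + 6·45; (-4)·(-16) + (-4)·(-28) + 7·45; 6·(-16) + 7·(-28) + 1·45) = (398, 491, -247)
Cw2 = (-3844, -5285, 5578)
w2·Cw2 = 398·(-3844) + 491·(-5285) + (-247)·5578 = -5502613; w2·w2 = 398·398 + 491·491 + (-247)·(-247) = 460494
λ ≈ -5502613/460494 = -11.9494

-11.9494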